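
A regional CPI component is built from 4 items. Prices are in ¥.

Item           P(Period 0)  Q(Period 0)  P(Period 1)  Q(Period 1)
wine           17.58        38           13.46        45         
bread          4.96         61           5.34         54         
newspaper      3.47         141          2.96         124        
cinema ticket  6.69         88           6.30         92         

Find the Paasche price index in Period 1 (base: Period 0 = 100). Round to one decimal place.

Paasche price index uses current-period quantities as weights.
ΣP(Period 1)·Q(Period 1) = 13.46×45 + 5.34×54 + 2.96×124 + 6.30×92 = 605.7 + 288.36 + 367.04 + 579.6 = 1840.7
ΣP(Period 0)·Q(Period 1) = 17.58×45 + 4.96×54 + 3.47×124 + 6.69×92 = 791.1 + 267.84 + 430.28 + 615.48 = 2104.7
Index = 1840.7 / 2104.7 × 100 = 87.4566

87.5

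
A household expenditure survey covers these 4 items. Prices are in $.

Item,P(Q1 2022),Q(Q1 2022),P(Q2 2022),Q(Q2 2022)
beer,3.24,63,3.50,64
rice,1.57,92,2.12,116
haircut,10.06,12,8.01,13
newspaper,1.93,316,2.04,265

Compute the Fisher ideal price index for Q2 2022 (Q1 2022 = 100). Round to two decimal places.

Laspeyres component (base-period weights):
ΣP(Q2 2022)Q(Q1 2022) = 3.50×63 + 2.12×92 + 8.01×12 + 2.04×316 = 220.5 + 195.04 + 96.12 + 644.64 = 1156.3
ΣP(Q1 2022)Q(Q1 2022) = 3.24×63 + 1.57×92 + 10.06×12 + 1.93×316 = 204.12 + 144.44 + 120.72 + 609.88 = 1079.16
L = 1156.3 / 1079.16 × 100 = 107.1482
Paasche component (current-period weights):
ΣP(Q2 2022)Q(Q2 2022) = 3.50×64 + 2.12×116 + 8.01×13 + 2.04×265 = 224 + 245.92 + 104.13 + 540.6 = 1114.65
ΣP(Q1 2022)Q(Q2 2022) = 3.24×64 + 1.57×116 + 10.06×13 + 1.93×265 = 207.36 + 182.12 + 130.78 + 511.45 = 1031.71
P = 1114.65 / 1031.71 × 100 = 108.0391
Fisher = √(L × P) = √(107.1482 × 108.0391) = 107.5927

107.59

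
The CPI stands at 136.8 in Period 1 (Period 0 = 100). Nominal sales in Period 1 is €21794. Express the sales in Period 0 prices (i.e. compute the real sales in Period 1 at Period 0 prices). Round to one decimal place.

15931.3

Real = Nominal ÷ (Index/100) = 21794 ÷ (136.8/100)
     = 21794 ÷ 1.368 = 15931.2865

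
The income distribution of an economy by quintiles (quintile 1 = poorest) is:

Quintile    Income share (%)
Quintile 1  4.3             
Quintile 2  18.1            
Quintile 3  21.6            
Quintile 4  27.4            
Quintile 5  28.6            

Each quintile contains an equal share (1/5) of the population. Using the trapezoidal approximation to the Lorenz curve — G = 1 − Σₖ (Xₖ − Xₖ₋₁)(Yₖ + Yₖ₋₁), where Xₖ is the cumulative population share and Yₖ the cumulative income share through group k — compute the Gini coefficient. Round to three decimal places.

Cumulative income shares Yₖ: 0.0430, 0.2240, 0.4400, 0.7140, 1.0000
Σ (Xₖ−Xₖ₋₁)(Yₖ+Yₖ₋₁) = (1/5)(0.0430+0.0000) + (1/5)(0.2240+0.0430) + (1/5)(0.4400+0.2240) + (1/5)(0.7140+0.4400) + (1/5)(1.0000+0.7140)
  = 0.0086 + 0.0534 + 0.1328 + 0.2308 + 0.3428 = 0.7684
G = 1 − 0.7684 = 0.2316

0.232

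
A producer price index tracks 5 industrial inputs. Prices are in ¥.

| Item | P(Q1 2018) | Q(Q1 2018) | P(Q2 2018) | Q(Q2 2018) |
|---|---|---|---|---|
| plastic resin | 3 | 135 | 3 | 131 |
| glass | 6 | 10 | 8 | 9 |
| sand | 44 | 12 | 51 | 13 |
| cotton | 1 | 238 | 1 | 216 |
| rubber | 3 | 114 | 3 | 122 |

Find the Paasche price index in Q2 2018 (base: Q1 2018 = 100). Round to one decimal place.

106.8

Paasche price index uses current-period quantities as weights.
ΣP(Q2 2018)·Q(Q2 2018) = 3×131 + 8×9 + 51×13 + 1×216 + 3×122 = 393 + 72 + 663 + 216 + 366 = 1710
ΣP(Q1 2018)·Q(Q2 2018) = 3×131 + 6×9 + 44×13 + 1×216 + 3×122 = 393 + 54 + 572 + 216 + 366 = 1601
Index = 1710 / 1601 × 100 = 106.8082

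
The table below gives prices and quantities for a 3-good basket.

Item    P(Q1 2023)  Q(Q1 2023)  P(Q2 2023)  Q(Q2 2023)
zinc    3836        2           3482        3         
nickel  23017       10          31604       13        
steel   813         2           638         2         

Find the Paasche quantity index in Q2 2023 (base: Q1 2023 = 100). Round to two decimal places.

130.31

Paasche quantity index uses current-period prices as weights.
ΣP(Q2 2023)·Q(Q2 2023) = 3482×3 + 31604×13 + 638×2 = 10446 + 410852 + 1276 = 422574
ΣP(Q2 2023)·Q(Q1 2023) = 3482×2 + 31604×10 + 638×2 = 6964 + 316040 + 1276 = 324280
Index = 422574 / 324280 × 100 = 130.3115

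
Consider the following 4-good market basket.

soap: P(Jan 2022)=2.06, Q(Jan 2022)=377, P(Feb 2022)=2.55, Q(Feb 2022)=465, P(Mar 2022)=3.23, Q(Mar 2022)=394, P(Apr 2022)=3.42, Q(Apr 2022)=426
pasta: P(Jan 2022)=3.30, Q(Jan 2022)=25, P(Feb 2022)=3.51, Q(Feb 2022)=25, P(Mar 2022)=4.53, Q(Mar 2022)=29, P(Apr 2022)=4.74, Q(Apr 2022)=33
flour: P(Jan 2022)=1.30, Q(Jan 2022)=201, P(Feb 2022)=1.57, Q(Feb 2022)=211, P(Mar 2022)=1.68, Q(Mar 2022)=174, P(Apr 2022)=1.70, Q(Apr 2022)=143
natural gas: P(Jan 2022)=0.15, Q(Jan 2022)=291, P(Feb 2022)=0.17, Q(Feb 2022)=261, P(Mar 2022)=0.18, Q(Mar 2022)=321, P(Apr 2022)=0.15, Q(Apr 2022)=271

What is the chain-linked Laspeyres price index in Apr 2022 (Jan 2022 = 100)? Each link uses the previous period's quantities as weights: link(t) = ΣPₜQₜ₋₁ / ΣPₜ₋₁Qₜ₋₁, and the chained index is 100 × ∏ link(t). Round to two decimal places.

Link Jan 2022→Feb 2022:
ΣP(Feb 2022)Q(Jan 2022) = 2.55×377 + 3.51×25 + 1.57×201 + 0.17×291 = 961.35 + 87.75 + 315.57 + 49.47 = 1414.14
ΣP(Jan 2022)Q(Jan 2022) = 2.06×377 + 3.30×25 + 1.30×201 + 0.15×291 = 776.62 + 82.5 + 261.3 + 43.65 = 1164.07
link = 1414.14/1164.07 = 1.214824
Link Feb 2022→Mar 2022:
ΣP(Mar 2022)Q(Feb 2022) = 3.23×465 + 4.53×25 + 1.68×211 + 0.18×261 = 1501.95 + 113.25 + 354.48 + 46.98 = 2016.66
ΣP(Feb 2022)Q(Feb 2022) = 2.55×465 + 3.51×25 + 1.57×211 + 0.17×261 = 1185.75 + 87.75 + 331.27 + 44.37 = 1649.14
link = 2016.66/1649.14 = 1.222856
Link Mar 2022→Apr 2022:
ΣP(Apr 2022)Q(Mar 2022) = 3.42×394 + 4.74×29 + 1.70×174 + 0.15×321 = 1347.48 + 137.46 + 295.8 + 48.15 = 1828.89
ΣP(Mar 2022)Q(Mar 2022) = 3.23×394 + 4.53×29 + 1.68×174 + 0.18×321 = 1272.62 + 131.37 + 292.32 + 57.78 = 1754.09
link = 1828.89/1754.09 = 1.042643
Chained index = 100 × 1.214824 × 1.222856 × 1.042643 = 154.8903

154.89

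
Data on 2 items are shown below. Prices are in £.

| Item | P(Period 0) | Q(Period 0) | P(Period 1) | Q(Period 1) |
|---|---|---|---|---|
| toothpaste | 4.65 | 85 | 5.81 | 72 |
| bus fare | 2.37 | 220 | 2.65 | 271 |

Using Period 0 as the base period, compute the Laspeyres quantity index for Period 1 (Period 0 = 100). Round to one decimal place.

106.6

Laspeyres quantity index uses base-period prices as weights.
ΣP(Period 0)·Q(Period 1) = 4.65×72 + 2.37×271 = 334.8 + 642.27 = 977.07
ΣP(Period 0)·Q(Period 0) = 4.65×85 + 2.37×220 = 395.25 + 521.4 = 916.65
Index = 977.07 / 916.65 × 100 = 106.5914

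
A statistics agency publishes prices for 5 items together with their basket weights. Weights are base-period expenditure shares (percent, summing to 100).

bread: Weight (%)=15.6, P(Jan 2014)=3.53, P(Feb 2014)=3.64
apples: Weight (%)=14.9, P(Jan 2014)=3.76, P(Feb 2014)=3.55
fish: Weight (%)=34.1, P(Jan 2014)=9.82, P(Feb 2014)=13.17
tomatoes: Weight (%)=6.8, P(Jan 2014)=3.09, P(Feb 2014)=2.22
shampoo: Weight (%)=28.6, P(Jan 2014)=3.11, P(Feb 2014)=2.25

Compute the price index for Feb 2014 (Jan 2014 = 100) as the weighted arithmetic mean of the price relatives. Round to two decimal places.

bread: 15.6 × (3.64/3.53) = 15.6 × 1.031161 = 16.0861
apples: 14.9 × (3.55/3.76) = 14.9 × 0.944149 = 14.0678
fish: 34.1 × (13.17/9.82) = 34.1 × 1.341141 = 45.7329
tomatoes: 6.8 × (2.22/3.09) = 6.8 × 0.718447 = 4.8854
shampoo: 28.6 × (2.25/3.11) = 28.6 × 0.723473 = 20.6913
Index = Σ wᵢ·(p₁ᵢ/p₀ᵢ) = 16.0861 + 14.0678 + 45.7329 + 4.8854 + 20.6913 = 101.4636

101.46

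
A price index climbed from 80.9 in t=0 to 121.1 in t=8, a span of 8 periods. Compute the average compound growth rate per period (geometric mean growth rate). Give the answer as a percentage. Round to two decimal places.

Growth factor = (121.1/80.9)^(1/8) = (1.496910)^(1/8) = 1.051718
Growth rate = 1.051718 − 1 = 0.051718 = 5.1718%

5.17%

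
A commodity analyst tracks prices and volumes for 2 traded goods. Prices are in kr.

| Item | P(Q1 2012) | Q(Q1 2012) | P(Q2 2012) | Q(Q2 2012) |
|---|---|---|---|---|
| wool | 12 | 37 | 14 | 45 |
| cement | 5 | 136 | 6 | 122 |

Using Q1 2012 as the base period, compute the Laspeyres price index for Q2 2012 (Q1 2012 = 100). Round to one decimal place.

118.7

Laspeyres price index uses base-period quantities as weights.
ΣP(Q2 2012)·Q(Q1 2012) = 14×37 + 6×136 = 518 + 816 = 1334
ΣP(Q1 2012)·Q(Q1 2012) = 12×37 + 5×136 = 444 + 680 = 1124
Index = 1334 / 1124 × 100 = 118.6833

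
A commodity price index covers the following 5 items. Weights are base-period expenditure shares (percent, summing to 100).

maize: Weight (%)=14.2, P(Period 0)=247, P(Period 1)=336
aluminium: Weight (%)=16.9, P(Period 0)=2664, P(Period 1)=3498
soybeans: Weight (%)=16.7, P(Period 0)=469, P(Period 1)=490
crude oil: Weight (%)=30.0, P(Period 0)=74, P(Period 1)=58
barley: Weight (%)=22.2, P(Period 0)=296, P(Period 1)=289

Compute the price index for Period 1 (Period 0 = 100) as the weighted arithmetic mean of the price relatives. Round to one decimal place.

maize: 14.2 × (336/247) = 14.2 × 1.360324 = 19.3166
aluminium: 16.9 × (3498/2664) = 16.9 × 1.313063 = 22.1908
soybeans: 16.7 × (490/469) = 16.7 × 1.044776 = 17.4478
crude oil: 30.0 × (58/74) = 30.0 × 0.783784 = 23.5135
barley: 22.2 × (289/296) = 22.2 × 0.976351 = 21.6750
Index = Σ wᵢ·(p₁ᵢ/p₀ᵢ) = 19.3166 + 22.1908 + 17.4478 + 23.5135 + 21.6750 = 104.1436

104.1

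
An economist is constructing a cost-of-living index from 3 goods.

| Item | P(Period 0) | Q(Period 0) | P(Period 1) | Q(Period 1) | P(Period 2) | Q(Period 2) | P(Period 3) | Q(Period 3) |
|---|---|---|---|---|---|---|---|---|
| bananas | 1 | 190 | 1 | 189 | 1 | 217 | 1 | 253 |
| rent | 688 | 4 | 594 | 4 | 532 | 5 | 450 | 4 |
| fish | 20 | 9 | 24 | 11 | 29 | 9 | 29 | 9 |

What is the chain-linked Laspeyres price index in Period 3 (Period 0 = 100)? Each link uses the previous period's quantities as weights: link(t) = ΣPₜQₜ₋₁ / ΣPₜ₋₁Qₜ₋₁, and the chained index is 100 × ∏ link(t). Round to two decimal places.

Link Period 0→Period 1:
ΣP(Period 1)Q(Period 0) = 1×190 + 594×4 + 24×9 = 190 + 2376 + 216 = 2782
ΣP(Period 0)Q(Period 0) = 1×190 + 688×4 + 20×9 = 190 + 2752 + 180 = 3122
link = 2782/3122 = 0.891095
Link Period 1→Period 2:
ΣP(Period 2)Q(Period 1) = 1×189 + 532×4 + 29×11 = 189 + 2128 + 319 = 2636
ΣP(Period 1)Q(Period 1) = 1×189 + 594×4 + 24×11 = 189 + 2376 + 264 = 2829
link = 2636/2829 = 0.931778
Link Period 2→Period 3:
ΣP(Period 3)Q(Period 2) = 1×217 + 450×5 + 29×9 = 217 + 2250 + 261 = 2728
ΣP(Period 2)Q(Period 2) = 1×217 + 532×5 + 29×9 = 217 + 2660 + 261 = 3138
link = 2728/3138 = 0.869344
Chained index = 100 × 0.891095 × 0.931778 × 0.869344 = 72.1819

72.18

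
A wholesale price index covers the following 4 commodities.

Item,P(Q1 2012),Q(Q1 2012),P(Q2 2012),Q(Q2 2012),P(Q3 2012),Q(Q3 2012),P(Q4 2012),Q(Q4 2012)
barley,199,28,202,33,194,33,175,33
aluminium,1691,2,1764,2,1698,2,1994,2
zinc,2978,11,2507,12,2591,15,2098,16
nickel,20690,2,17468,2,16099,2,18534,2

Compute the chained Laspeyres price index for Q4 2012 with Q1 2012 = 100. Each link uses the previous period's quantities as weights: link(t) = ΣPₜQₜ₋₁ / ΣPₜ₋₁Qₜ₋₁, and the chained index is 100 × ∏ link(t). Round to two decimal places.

81.19

Link Q1 2012→Q2 2012:
ΣP(Q2 2012)Q(Q1 2012) = 202×28 + 1764×2 + 2507×11 + 17468×2 = 5656 + 3528 + 27577 + 34936 = 71697
ΣP(Q1 2012)Q(Q1 2012) = 199×28 + 1691×2 + 2978×11 + 20690×2 = 5572 + 3382 + 32758 + 41380 = 83092
link = 71697/83092 = 0.862863
Link Q2 2012→Q3 2012:
ΣP(Q3 2012)Q(Q2 2012) = 194×33 + 1698×2 + 2591×12 + 16099×2 = 6402 + 3396 + 31092 + 32198 = 73088
ΣP(Q2 2012)Q(Q2 2012) = 202×33 + 1764×2 + 2507×12 + 17468×2 = 6666 + 3528 + 30084 + 34936 = 75214
link = 73088/75214 = 0.971734
Link Q3 2012→Q4 2012:
ΣP(Q4 2012)Q(Q3 2012) = 175×33 + 1994×2 + 2098×15 + 18534×2 = 5775 + 3988 + 31470 + 37068 = 78301
ΣP(Q3 2012)Q(Q3 2012) = 194×33 + 1698×2 + 2591×15 + 16099×2 = 6402 + 3396 + 38865 + 32198 = 80861
link = 78301/80861 = 0.968341
Chained index = 100 × 0.862863 × 0.971734 × 0.968341 = 81.1928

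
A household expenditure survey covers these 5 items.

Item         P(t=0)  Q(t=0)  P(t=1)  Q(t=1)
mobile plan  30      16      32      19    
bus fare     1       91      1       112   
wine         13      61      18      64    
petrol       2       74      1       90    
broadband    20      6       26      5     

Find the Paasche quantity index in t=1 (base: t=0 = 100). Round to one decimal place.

108.3

Paasche quantity index uses current-period prices as weights.
ΣP(t=1)·Q(t=1) = 32×19 + 1×112 + 18×64 + 1×90 + 26×5 = 608 + 112 + 1152 + 90 + 130 = 2092
ΣP(t=1)·Q(t=0) = 32×16 + 1×91 + 18×61 + 1×74 + 26×6 = 512 + 91 + 1098 + 74 + 156 = 1931
Index = 2092 / 1931 × 100 = 108.3376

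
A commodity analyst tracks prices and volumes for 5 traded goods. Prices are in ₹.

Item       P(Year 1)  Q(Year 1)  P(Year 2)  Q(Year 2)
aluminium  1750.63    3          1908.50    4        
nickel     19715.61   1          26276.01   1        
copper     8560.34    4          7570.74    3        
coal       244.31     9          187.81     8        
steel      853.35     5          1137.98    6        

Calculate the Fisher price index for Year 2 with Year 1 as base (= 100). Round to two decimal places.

Laspeyres component (base-period weights):
ΣP(Year 2)Q(Year 1) = 1908.50×3 + 26276.01×1 + 7570.74×4 + 187.81×9 + 1137.98×5 = 5725.5 + 26276.01 + 30282.96 + 1690.29 + 5689.9 = 69664.66
ΣP(Year 1)Q(Year 1) = 1750.63×3 + 19715.61×1 + 8560.34×4 + 244.31×9 + 853.35×5 = 5251.89 + 19715.61 + 34241.36 + 2198.79 + 4266.75 = 65674.4
L = 69664.66 / 65674.4 × 100 = 106.0758
Paasche component (current-period weights):
ΣP(Year 2)Q(Year 2) = 1908.50×4 + 26276.01×1 + 7570.74×3 + 187.81×8 + 1137.98×6 = 7634 + 26276.01 + 22712.22 + 1502.48 + 6827.88 = 64952.59
ΣP(Year 1)Q(Year 2) = 1750.63×4 + 19715.61×1 + 8560.34×3 + 244.31×8 + 853.35×6 = 7002.52 + 19715.61 + 25681.02 + 1954.48 + 5120.1 = 59473.73
P = 64952.59 / 59473.73 × 100 = 109.2122
Fisher = √(L × P) = √(106.0758 × 109.2122) = 107.6326

107.63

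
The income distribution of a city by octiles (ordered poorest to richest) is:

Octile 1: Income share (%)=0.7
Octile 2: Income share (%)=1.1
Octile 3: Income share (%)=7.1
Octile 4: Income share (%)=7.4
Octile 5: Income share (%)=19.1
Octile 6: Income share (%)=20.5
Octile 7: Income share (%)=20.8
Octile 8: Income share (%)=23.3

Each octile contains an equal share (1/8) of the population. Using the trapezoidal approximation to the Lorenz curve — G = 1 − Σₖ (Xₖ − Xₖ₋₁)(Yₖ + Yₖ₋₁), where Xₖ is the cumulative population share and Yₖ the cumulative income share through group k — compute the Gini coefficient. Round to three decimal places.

Cumulative income shares Yₖ: 0.0070, 0.0180, 0.0890, 0.1630, 0.3540, 0.5590, 0.7670, 1.0000
Σ (Xₖ−Xₖ₋₁)(Yₖ+Yₖ₋₁) = (1/8)(0.0070+0.0000) + (1/8)(0.0180+0.0070) + (1/8)(0.0890+0.0180) + (1/8)(0.1630+0.0890) + (1/8)(0.3540+0.1630) + (1/8)(0.5590+0.3540) + (1/8)(0.7670+0.5590) + (1/8)(1.0000+0.7670)
  = 0.0009 + 0.0031 + 0.0134 + 0.0315 + 0.0646 + 0.1141 + 0.1657 + 0.2209 = 0.6142
G = 1 − 0.6142 = 0.3858

0.386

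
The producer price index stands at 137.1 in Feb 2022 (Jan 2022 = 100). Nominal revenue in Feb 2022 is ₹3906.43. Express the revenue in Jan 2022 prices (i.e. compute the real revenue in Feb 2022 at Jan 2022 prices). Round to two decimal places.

Real = Nominal ÷ (Index/100) = 3906.43 ÷ (137.1/100)
     = 3906.43 ÷ 1.371 = 2849.3290

2849.33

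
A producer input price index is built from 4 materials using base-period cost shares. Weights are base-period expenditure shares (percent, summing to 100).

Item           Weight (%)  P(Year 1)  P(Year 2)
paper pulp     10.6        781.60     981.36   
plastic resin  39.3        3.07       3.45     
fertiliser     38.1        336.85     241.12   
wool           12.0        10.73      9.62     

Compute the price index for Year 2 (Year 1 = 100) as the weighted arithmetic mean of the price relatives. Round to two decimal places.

paper pulp: 10.6 × (981.36/781.60) = 10.6 × 1.255578 = 13.3091
plastic resin: 39.3 × (3.45/3.07) = 39.3 × 1.123779 = 44.1645
fertiliser: 38.1 × (241.12/336.85) = 38.1 × 0.715808 = 27.2723
wool: 12.0 × (9.62/10.73) = 12.0 × 0.896552 = 10.7586
Index = Σ wᵢ·(p₁ᵢ/p₀ᵢ) = 13.3091 + 44.1645 + 27.2723 + 10.7586 = 95.5045

95.50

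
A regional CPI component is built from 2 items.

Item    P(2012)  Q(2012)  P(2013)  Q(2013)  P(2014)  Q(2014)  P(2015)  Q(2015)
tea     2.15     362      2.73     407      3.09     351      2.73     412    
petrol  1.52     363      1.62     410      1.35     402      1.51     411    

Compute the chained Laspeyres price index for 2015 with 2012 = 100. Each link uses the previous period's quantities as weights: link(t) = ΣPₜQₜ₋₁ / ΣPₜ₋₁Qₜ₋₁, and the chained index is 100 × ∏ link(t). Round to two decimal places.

Link 2012→2013:
ΣP(2013)Q(2012) = 2.73×362 + 1.62×363 = 988.26 + 588.06 = 1576.32
ΣP(2012)Q(2012) = 2.15×362 + 1.52×363 = 778.3 + 551.76 = 1330.06
link = 1576.32/1330.06 = 1.185150
Link 2013→2014:
ΣP(2014)Q(2013) = 3.09×407 + 1.35×410 = 1257.63 + 553.5 = 1811.13
ΣP(2013)Q(2013) = 2.73×407 + 1.62×410 = 1111.11 + 664.2 = 1775.31
link = 1811.13/1775.31 = 1.020177
Link 2014→2015:
ΣP(2015)Q(2014) = 2.73×351 + 1.51×402 = 958.23 + 607.02 = 1565.25
ΣP(2014)Q(2014) = 3.09×351 + 1.35×402 = 1084.59 + 542.7 = 1627.29
link = 1565.25/1627.29 = 0.961875
Chained index = 100 × 1.185150 × 1.020177 × 0.961875 = 116.2967

116.30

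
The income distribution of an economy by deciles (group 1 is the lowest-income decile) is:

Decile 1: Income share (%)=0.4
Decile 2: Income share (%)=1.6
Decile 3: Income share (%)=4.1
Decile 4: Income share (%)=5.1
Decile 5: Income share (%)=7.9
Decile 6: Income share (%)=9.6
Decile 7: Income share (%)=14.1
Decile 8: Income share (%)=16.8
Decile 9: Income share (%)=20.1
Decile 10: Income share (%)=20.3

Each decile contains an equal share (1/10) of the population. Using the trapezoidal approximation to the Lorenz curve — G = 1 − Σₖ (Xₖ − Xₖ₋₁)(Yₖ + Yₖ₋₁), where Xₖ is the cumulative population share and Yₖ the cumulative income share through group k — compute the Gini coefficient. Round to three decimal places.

Cumulative income shares Yₖ: 0.0040, 0.0200, 0.0610, 0.1120, 0.1910, 0.2870, 0.4280, 0.5960, 0.7970, 1.0000
Σ (Xₖ−Xₖ₋₁)(Yₖ+Yₖ₋₁) = (1/10)(0.0040+0.0000) + (1/10)(0.0200+0.0040) + (1/10)(0.0610+0.0200) + (1/10)(0.1120+0.0610) + (1/10)(0.1910+0.1120) + (1/10)(0.2870+0.1910) + (1/10)(0.4280+0.2870) + (1/10)(0.5960+0.4280) + (1/10)(0.7970+0.5960) + (1/10)(1.0000+0.7970)
  = 0.0004 + 0.0024 + 0.0081 + 0.0173 + 0.0303 + 0.0478 + 0.0715 + 0.1024 + 0.1393 + 0.1797 = 0.5992
G = 1 − 0.5992 = 0.4008

0.401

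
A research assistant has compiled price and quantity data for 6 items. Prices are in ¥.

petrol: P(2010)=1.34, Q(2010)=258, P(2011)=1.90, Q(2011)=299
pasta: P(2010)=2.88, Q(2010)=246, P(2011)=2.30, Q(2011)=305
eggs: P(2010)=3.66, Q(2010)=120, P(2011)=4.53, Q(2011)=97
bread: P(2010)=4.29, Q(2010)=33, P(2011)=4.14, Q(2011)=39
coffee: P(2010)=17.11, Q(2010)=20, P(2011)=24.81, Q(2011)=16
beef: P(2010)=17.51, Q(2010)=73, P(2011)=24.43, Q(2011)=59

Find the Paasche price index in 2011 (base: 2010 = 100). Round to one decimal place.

119.3

Paasche price index uses current-period quantities as weights.
ΣP(2011)·Q(2011) = 1.90×299 + 2.30×305 + 4.53×97 + 4.14×39 + 24.81×16 + 24.43×59 = 568.1 + 701.5 + 439.41 + 161.46 + 396.96 + 1441.37 = 3708.8
ΣP(2010)·Q(2011) = 1.34×299 + 2.88×305 + 3.66×97 + 4.29×39 + 17.11×16 + 17.51×59 = 400.66 + 878.4 + 355.02 + 167.31 + 273.76 + 1033.09 = 3108.24
Index = 3708.8 / 3108.24 × 100 = 119.3215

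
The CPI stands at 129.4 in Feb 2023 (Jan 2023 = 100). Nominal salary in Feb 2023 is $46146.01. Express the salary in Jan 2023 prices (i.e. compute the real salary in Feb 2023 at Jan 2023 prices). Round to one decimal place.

Real = Nominal ÷ (Index/100) = 46146.01 ÷ (129.4/100)
     = 46146.01 ÷ 1.294 = 35661.5224

35661.5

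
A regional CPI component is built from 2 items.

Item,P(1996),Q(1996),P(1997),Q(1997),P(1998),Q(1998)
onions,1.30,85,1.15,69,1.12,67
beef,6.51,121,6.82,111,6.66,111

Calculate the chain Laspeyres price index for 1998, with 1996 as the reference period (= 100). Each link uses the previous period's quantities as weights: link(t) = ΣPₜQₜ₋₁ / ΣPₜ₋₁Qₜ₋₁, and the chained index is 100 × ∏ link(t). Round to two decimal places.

Link 1996→1997:
ΣP(1997)Q(1996) = 1.15×85 + 6.82×121 = 97.75 + 825.22 = 922.97
ΣP(1996)Q(1996) = 1.30×85 + 6.51×121 = 110.5 + 787.71 = 898.21
link = 922.97/898.21 = 1.027566
Link 1997→1998:
ΣP(1998)Q(1997) = 1.12×69 + 6.66×111 = 77.28 + 739.26 = 816.54
ΣP(1997)Q(1997) = 1.15×69 + 6.82×111 = 79.35 + 757.02 = 836.37
link = 816.54/836.37 = 0.976290
Chained index = 100 × 1.027566 × 0.976290 = 100.3203

100.32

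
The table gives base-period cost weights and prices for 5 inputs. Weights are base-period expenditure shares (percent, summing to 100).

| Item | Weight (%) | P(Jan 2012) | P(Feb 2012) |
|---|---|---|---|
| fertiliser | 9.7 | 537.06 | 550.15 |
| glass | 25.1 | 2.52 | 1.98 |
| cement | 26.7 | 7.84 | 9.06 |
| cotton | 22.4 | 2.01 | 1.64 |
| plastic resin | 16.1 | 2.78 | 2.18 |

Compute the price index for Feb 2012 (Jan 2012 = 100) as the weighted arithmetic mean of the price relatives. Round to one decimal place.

91.4

fertiliser: 9.7 × (550.15/537.06) = 9.7 × 1.024373 = 9.9364
glass: 25.1 × (1.98/2.52) = 25.1 × 0.785714 = 19.7214
cement: 26.7 × (9.06/7.84) = 26.7 × 1.155612 = 30.8548
cotton: 22.4 × (1.64/2.01) = 22.4 × 0.815920 = 18.2766
plastic resin: 16.1 × (2.18/2.78) = 16.1 × 0.784173 = 12.6252
Index = Σ wᵢ·(p₁ᵢ/p₀ᵢ) = 9.9364 + 19.7214 + 30.8548 + 18.2766 + 12.6252 = 91.4145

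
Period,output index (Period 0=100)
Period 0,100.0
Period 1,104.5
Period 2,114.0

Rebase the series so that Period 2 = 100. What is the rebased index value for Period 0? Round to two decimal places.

87.72

Rebased(Period 0) = 100.0 / 114.0 × 100 = 87.7193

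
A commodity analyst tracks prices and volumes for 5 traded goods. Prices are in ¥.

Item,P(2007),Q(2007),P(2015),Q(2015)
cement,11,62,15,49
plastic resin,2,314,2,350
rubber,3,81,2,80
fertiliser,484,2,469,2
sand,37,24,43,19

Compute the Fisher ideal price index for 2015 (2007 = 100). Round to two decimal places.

Laspeyres component (base-period weights):
ΣP(2015)Q(2007) = 15×62 + 2×314 + 2×81 + 469×2 + 43×24 = 930 + 628 + 162 + 938 + 1032 = 3690
ΣP(2007)Q(2007) = 11×62 + 2×314 + 3×81 + 484×2 + 37×24 = 682 + 628 + 243 + 968 + 888 = 3409
L = 3690 / 3409 × 100 = 108.2429
Paasche component (current-period weights):
ΣP(2015)Q(2015) = 15×49 + 2×350 + 2×80 + 469×2 + 43×19 = 735 + 700 + 160 + 938 + 817 = 3350
ΣP(2007)Q(2015) = 11×49 + 2×350 + 3×80 + 484×2 + 37×19 = 539 + 700 + 240 + 968 + 703 = 3150
P = 3350 / 3150 × 100 = 106.3492
Fisher = √(L × P) = √(108.2429 × 106.3492) = 107.2919

107.29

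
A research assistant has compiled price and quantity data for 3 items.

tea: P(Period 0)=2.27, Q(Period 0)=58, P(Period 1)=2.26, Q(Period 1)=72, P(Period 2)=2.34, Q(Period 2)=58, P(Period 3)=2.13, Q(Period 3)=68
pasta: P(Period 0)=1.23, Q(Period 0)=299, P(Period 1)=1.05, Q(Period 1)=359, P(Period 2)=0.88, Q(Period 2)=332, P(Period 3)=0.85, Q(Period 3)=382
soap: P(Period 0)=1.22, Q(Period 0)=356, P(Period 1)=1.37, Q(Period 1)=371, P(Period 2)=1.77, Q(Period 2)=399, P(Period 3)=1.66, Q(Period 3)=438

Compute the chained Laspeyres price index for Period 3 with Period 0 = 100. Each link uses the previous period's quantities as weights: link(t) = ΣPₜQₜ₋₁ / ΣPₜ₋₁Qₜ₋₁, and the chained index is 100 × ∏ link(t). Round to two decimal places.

Link Period 0→Period 1:
ΣP(Period 1)Q(Period 0) = 2.26×58 + 1.05×299 + 1.37×356 = 131.08 + 313.95 + 487.72 = 932.75
ΣP(Period 0)Q(Period 0) = 2.27×58 + 1.23×299 + 1.22×356 = 131.66 + 367.77 + 434.32 = 933.75
link = 932.75/933.75 = 0.998929
Link Period 1→Period 2:
ΣP(Period 2)Q(Period 1) = 2.34×72 + 0.88×359 + 1.77×371 = 168.48 + 315.92 + 656.67 = 1141.07
ΣP(Period 1)Q(Period 1) = 2.26×72 + 1.05×359 + 1.37×371 = 162.72 + 376.95 + 508.27 = 1047.94
link = 1141.07/1047.94 = 1.088870
Link Period 2→Period 3:
ΣP(Period 3)Q(Period 2) = 2.13×58 + 0.85×332 + 1.66×399 = 123.54 + 282.2 + 662.34 = 1068.08
ΣP(Period 2)Q(Period 2) = 2.34×58 + 0.88×332 + 1.77×399 = 135.72 + 292.16 + 706.23 = 1134.11
link = 1068.08/1134.11 = 0.941778
Chained index = 100 × 0.998929 × 1.088870 × 0.941778 = 102.4375

102.44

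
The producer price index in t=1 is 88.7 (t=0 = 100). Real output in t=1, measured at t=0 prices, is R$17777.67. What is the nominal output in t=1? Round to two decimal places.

15768.79

Nominal = Real × (Index/100) = 17777.67 × (88.7/100)
        = 17777.67 × 0.887 = 15768.7933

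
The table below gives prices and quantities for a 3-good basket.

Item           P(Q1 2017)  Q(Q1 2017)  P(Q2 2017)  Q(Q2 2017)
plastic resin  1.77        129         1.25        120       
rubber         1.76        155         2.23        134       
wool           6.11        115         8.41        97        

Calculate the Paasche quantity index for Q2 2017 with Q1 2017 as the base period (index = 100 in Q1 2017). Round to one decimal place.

Paasche quantity index uses current-period prices as weights.
ΣP(Q2 2017)·Q(Q2 2017) = 1.25×120 + 2.23×134 + 8.41×97 = 150 + 298.82 + 815.77 = 1264.59
ΣP(Q2 2017)·Q(Q1 2017) = 1.25×129 + 2.23×155 + 8.41×115 = 161.25 + 345.65 + 967.15 = 1474.05
Index = 1264.59 / 1474.05 × 100 = 85.7902

85.8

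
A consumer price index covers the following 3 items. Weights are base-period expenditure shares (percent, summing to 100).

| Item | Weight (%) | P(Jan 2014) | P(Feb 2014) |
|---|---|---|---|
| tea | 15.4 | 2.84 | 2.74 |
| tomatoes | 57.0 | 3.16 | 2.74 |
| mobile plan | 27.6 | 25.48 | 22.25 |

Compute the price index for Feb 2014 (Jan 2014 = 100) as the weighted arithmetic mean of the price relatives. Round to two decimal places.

88.38

tea: 15.4 × (2.74/2.84) = 15.4 × 0.964789 = 14.8577
tomatoes: 57.0 × (2.74/3.16) = 57.0 × 0.867089 = 49.4241
mobile plan: 27.6 × (22.25/25.48) = 27.6 × 0.873234 = 24.1013
Index = Σ wᵢ·(p₁ᵢ/p₀ᵢ) = 14.8577 + 49.4241 + 24.1013 = 88.3831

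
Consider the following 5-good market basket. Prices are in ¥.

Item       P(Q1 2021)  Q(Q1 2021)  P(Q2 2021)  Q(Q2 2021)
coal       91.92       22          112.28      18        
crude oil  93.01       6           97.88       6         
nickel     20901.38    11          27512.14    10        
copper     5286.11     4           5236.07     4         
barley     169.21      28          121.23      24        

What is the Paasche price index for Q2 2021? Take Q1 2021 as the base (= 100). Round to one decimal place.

127.6

Paasche price index uses current-period quantities as weights.
ΣP(Q2 2021)·Q(Q2 2021) = 112.28×18 + 97.88×6 + 27512.14×10 + 5236.07×4 + 121.23×24 = 2021.04 + 587.28 + 275121.4 + 20944.28 + 2909.52 = 301583.52
ΣP(Q1 2021)·Q(Q2 2021) = 91.92×18 + 93.01×6 + 20901.38×10 + 5286.11×4 + 169.21×24 = 1654.56 + 558.06 + 209013.8 + 21144.44 + 4061.04 = 236431.9
Index = 301583.52 / 236431.9 × 100 = 127.5562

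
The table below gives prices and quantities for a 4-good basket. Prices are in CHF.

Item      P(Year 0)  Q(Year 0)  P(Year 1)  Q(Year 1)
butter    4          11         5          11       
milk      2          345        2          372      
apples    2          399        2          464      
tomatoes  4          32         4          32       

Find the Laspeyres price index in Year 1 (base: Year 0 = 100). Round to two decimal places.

Laspeyres price index uses base-period quantities as weights.
ΣP(Year 1)·Q(Year 0) = 5×11 + 2×345 + 2×399 + 4×32 = 55 + 690 + 798 + 128 = 1671
ΣP(Year 0)·Q(Year 0) = 4×11 + 2×345 + 2×399 + 4×32 = 44 + 690 + 798 + 128 = 1660
Index = 1671 / 1660 × 100 = 100.6627

100.66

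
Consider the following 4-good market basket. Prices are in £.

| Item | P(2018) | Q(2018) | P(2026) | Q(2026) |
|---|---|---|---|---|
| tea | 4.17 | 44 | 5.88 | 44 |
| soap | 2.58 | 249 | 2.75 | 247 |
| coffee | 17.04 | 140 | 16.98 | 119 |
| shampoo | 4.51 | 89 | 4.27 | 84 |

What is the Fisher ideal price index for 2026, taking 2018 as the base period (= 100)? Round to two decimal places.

Laspeyres component (base-period weights):
ΣP(2026)Q(2018) = 5.88×44 + 2.75×249 + 16.98×140 + 4.27×89 = 258.72 + 684.75 + 2377.2 + 380.03 = 3700.7
ΣP(2018)Q(2018) = 4.17×44 + 2.58×249 + 17.04×140 + 4.51×89 = 183.48 + 642.42 + 2385.6 + 401.39 = 3612.89
L = 3700.7 / 3612.89 × 100 = 102.4305
Paasche component (current-period weights):
ΣP(2026)Q(2026) = 5.88×44 + 2.75×247 + 16.98×119 + 4.27×84 = 258.72 + 679.25 + 2020.62 + 358.68 = 3317.27
ΣP(2018)Q(2026) = 4.17×44 + 2.58×247 + 17.04×119 + 4.51×84 = 183.48 + 637.26 + 2027.76 + 378.84 = 3227.34
P = 3317.27 / 3227.34 × 100 = 102.7865
Fisher = √(L × P) = √(102.4305 × 102.7865) = 102.6083

102.61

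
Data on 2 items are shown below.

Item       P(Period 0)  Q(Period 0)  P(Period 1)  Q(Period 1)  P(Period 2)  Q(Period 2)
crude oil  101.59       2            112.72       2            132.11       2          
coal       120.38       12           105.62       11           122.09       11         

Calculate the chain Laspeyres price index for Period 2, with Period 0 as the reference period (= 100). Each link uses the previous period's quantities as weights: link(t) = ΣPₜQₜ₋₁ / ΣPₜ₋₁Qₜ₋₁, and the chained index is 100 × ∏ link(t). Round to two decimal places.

104.97

Link Period 0→Period 1:
ΣP(Period 1)Q(Period 0) = 112.72×2 + 105.62×12 = 225.44 + 1267.44 = 1492.88
ΣP(Period 0)Q(Period 0) = 101.59×2 + 120.38×12 = 203.18 + 1444.56 = 1647.74
link = 1492.88/1647.74 = 0.906017
Link Period 1→Period 2:
ΣP(Period 2)Q(Period 1) = 132.11×2 + 122.09×11 = 264.22 + 1342.99 = 1607.21
ΣP(Period 1)Q(Period 1) = 112.72×2 + 105.62×11 = 225.44 + 1161.82 = 1387.26
link = 1607.21/1387.26 = 1.158550
Chained index = 100 × 0.906017 × 1.158550 = 104.9666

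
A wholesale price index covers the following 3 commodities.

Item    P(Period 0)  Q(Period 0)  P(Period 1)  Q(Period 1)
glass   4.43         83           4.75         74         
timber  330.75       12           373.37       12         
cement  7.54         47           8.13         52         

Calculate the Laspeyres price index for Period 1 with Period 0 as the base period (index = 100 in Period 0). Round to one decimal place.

Laspeyres price index uses base-period quantities as weights.
ΣP(Period 1)·Q(Period 0) = 4.75×83 + 373.37×12 + 8.13×47 = 394.25 + 4480.44 + 382.11 = 5256.8
ΣP(Period 0)·Q(Period 0) = 4.43×83 + 330.75×12 + 7.54×47 = 367.69 + 3969 + 354.38 = 4691.07
Index = 5256.8 / 4691.07 × 100 = 112.0597

112.1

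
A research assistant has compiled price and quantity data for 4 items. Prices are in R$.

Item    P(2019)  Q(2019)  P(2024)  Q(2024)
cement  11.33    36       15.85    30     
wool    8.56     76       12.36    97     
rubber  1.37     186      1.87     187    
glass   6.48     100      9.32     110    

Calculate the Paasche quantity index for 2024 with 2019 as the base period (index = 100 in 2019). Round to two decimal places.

109.30

Paasche quantity index uses current-period prices as weights.
ΣP(2024)·Q(2024) = 15.85×30 + 12.36×97 + 1.87×187 + 9.32×110 = 475.5 + 1198.92 + 349.69 + 1025.2 = 3049.31
ΣP(2024)·Q(2019) = 15.85×36 + 12.36×76 + 1.87×186 + 9.32×100 = 570.6 + 939.36 + 347.82 + 932 = 2789.78
Index = 3049.31 / 2789.78 × 100 = 109.3029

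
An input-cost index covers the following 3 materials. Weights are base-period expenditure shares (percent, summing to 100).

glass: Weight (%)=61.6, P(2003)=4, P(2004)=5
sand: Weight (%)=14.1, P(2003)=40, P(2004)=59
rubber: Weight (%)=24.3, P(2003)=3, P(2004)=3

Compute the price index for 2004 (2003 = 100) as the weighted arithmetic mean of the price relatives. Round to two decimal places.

glass: 61.6 × (5/4) = 61.6 × 1.250000 = 77.0000
sand: 14.1 × (59/40) = 14.1 × 1.475000 = 20.7975
rubber: 24.3 × (3/3) = 24.3 × 1.000000 = 24.3000
Index = Σ wᵢ·(p₁ᵢ/p₀ᵢ) = 77.0000 + 20.7975 + 24.3000 = 122.0975

122.10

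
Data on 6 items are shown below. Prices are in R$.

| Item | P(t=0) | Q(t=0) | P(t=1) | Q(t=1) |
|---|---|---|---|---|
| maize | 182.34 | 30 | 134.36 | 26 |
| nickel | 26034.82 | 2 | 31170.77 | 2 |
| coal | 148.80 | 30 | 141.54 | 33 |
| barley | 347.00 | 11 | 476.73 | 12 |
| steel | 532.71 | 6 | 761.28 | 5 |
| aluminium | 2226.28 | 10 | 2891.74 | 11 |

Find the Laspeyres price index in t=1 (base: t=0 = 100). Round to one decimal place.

Laspeyres price index uses base-period quantities as weights.
ΣP(t=1)·Q(t=0) = 134.36×30 + 31170.77×2 + 141.54×30 + 476.73×11 + 761.28×6 + 2891.74×10 = 4030.8 + 62341.54 + 4246.2 + 5244.03 + 4567.68 + 28917.4 = 109347.65
ΣP(t=0)·Q(t=0) = 182.34×30 + 26034.82×2 + 148.80×30 + 347.00×11 + 532.71×6 + 2226.28×10 = 5470.2 + 52069.64 + 4464 + 3817 + 3196.26 + 22262.8 = 91279.9
Index = 109347.65 / 91279.9 × 100 = 119.7938

119.8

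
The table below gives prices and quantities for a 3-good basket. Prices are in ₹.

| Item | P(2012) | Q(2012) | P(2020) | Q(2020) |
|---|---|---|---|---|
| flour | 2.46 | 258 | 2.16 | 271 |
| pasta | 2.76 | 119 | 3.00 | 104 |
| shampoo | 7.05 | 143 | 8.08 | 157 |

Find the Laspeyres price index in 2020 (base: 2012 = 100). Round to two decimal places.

104.99

Laspeyres price index uses base-period quantities as weights.
ΣP(2020)·Q(2012) = 2.16×258 + 3.00×119 + 8.08×143 = 557.28 + 357 + 1155.44 = 2069.72
ΣP(2012)·Q(2012) = 2.46×258 + 2.76×119 + 7.05×143 = 634.68 + 328.44 + 1008.15 = 1971.27
Index = 2069.72 / 1971.27 × 100 = 104.9942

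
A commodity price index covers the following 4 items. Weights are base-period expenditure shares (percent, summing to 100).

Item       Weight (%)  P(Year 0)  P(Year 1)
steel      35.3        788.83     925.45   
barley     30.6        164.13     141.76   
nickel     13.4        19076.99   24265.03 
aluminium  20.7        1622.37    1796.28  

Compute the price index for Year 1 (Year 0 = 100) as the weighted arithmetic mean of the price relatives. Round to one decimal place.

107.8

steel: 35.3 × (925.45/788.83) = 35.3 × 1.173193 = 41.4137
barley: 30.6 × (141.76/164.13) = 30.6 × 0.863706 = 26.4294
nickel: 13.4 × (24265.03/19076.99) = 13.4 × 1.271953 = 17.0442
aluminium: 20.7 × (1796.28/1622.37) = 20.7 × 1.107195 = 22.9189
Index = Σ wᵢ·(p₁ᵢ/p₀ᵢ) = 41.4137 + 26.4294 + 17.0442 + 22.9189 = 107.8062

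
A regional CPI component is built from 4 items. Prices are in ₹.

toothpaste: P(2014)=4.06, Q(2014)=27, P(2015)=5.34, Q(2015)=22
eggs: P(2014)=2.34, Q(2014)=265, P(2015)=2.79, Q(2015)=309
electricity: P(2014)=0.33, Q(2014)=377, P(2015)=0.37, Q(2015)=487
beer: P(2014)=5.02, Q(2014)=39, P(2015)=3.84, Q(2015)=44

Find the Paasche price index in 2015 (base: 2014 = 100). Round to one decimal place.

Paasche price index uses current-period quantities as weights.
ΣP(2015)·Q(2015) = 5.34×22 + 2.79×309 + 0.37×487 + 3.84×44 = 117.48 + 862.11 + 180.19 + 168.96 = 1328.74
ΣP(2014)·Q(2015) = 4.06×22 + 2.34×309 + 0.33×487 + 5.02×44 = 89.32 + 723.06 + 160.71 + 220.88 = 1193.97
Index = 1328.74 / 1193.97 × 100 = 111.2876

111.3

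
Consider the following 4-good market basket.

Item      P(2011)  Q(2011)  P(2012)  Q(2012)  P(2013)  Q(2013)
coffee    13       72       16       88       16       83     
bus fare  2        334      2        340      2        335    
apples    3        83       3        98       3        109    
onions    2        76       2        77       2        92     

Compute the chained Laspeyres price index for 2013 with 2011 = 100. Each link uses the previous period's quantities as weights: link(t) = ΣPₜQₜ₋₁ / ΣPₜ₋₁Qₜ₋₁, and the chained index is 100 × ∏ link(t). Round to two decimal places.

110.77

Link 2011→2012:
ΣP(2012)Q(2011) = 16×72 + 2×334 + 3×83 + 2×76 = 1152 + 668 + 249 + 152 = 2221
ΣP(2011)Q(2011) = 13×72 + 2×334 + 3×83 + 2×76 = 936 + 668 + 249 + 152 = 2005
link = 2221/2005 = 1.107731
Link 2012→2013:
ΣP(2013)Q(2012) = 16×88 + 2×340 + 3×98 + 2×77 = 1408 + 680 + 294 + 154 = 2536
ΣP(2012)Q(2012) = 16×88 + 2×340 + 3×98 + 2×77 = 1408 + 680 + 294 + 154 = 2536
link = 2536/2536 = 1.000000
Chained index = 100 × 1.107731 × 1.000000 = 110.7731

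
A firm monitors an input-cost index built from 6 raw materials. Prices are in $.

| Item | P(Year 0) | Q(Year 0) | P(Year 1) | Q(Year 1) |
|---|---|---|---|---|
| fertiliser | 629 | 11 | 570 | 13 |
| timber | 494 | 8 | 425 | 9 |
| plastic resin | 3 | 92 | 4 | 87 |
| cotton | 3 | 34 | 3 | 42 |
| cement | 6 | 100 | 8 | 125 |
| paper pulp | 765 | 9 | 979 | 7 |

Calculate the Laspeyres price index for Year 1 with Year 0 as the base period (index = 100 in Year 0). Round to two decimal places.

105.43

Laspeyres price index uses base-period quantities as weights.
ΣP(Year 1)·Q(Year 0) = 570×11 + 425×8 + 4×92 + 3×34 + 8×100 + 979×9 = 6270 + 3400 + 368 + 102 + 800 + 8811 = 19751
ΣP(Year 0)·Q(Year 0) = 629×11 + 494×8 + 3×92 + 3×34 + 6×100 + 765×9 = 6919 + 3952 + 276 + 102 + 600 + 6885 = 18734
Index = 19751 / 18734 × 100 = 105.4286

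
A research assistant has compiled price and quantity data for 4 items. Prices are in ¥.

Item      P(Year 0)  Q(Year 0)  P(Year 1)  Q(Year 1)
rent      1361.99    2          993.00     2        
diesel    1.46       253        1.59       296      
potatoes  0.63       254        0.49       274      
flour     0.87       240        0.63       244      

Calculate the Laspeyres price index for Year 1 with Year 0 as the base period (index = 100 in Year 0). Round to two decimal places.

76.94

Laspeyres price index uses base-period quantities as weights.
ΣP(Year 1)·Q(Year 0) = 993.00×2 + 1.59×253 + 0.49×254 + 0.63×240 = 1986 + 402.27 + 124.46 + 151.2 = 2663.93
ΣP(Year 0)·Q(Year 0) = 1361.99×2 + 1.46×253 + 0.63×254 + 0.87×240 = 2723.98 + 369.38 + 160.02 + 208.8 = 3462.18
Index = 2663.93 / 3462.18 × 100 = 76.9437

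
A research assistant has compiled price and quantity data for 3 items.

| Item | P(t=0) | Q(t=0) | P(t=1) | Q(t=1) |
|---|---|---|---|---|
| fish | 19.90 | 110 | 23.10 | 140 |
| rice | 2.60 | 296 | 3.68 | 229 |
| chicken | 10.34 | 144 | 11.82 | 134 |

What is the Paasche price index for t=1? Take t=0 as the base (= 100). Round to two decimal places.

118.75

Paasche price index uses current-period quantities as weights.
ΣP(t=1)·Q(t=1) = 23.10×140 + 3.68×229 + 11.82×134 = 3234 + 842.72 + 1583.88 = 5660.6
ΣP(t=0)·Q(t=1) = 19.90×140 + 2.60×229 + 10.34×134 = 2786 + 595.4 + 1385.56 = 4766.96
Index = 5660.6 / 4766.96 × 100 = 118.7465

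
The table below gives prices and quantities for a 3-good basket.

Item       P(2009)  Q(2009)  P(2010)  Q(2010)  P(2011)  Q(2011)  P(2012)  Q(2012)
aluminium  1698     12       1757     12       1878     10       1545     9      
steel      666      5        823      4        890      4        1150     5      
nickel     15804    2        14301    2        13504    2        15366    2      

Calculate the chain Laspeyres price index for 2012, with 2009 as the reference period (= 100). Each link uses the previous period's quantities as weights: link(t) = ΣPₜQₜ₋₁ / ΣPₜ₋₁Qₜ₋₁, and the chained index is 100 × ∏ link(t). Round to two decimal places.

Link 2009→2010:
ΣP(2010)Q(2009) = 1757×12 + 823×5 + 14301×2 = 21084 + 4115 + 28602 = 53801
ΣP(2009)Q(2009) = 1698×12 + 666×5 + 15804×2 = 20376 + 3330 + 31608 = 55314
link = 53801/55314 = 0.972647
Link 2010→2011:
ΣP(2011)Q(2010) = 1878×12 + 890×4 + 13504×2 = 22536 + 3560 + 27008 = 53104
ΣP(2010)Q(2010) = 1757×12 + 823×4 + 14301×2 = 21084 + 3292 + 28602 = 52978
link = 53104/52978 = 1.002378
Link 2011→2012:
ΣP(2012)Q(2011) = 1545×10 + 1150×4 + 15366×2 = 15450 + 4600 + 30732 = 50782
ΣP(2011)Q(2011) = 1878×10 + 890×4 + 13504×2 = 18780 + 3560 + 27008 = 49348
link = 50782/49348 = 1.029059
Chained index = 100 × 0.972647 × 1.002378 × 1.029059 = 100.3292

100.33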